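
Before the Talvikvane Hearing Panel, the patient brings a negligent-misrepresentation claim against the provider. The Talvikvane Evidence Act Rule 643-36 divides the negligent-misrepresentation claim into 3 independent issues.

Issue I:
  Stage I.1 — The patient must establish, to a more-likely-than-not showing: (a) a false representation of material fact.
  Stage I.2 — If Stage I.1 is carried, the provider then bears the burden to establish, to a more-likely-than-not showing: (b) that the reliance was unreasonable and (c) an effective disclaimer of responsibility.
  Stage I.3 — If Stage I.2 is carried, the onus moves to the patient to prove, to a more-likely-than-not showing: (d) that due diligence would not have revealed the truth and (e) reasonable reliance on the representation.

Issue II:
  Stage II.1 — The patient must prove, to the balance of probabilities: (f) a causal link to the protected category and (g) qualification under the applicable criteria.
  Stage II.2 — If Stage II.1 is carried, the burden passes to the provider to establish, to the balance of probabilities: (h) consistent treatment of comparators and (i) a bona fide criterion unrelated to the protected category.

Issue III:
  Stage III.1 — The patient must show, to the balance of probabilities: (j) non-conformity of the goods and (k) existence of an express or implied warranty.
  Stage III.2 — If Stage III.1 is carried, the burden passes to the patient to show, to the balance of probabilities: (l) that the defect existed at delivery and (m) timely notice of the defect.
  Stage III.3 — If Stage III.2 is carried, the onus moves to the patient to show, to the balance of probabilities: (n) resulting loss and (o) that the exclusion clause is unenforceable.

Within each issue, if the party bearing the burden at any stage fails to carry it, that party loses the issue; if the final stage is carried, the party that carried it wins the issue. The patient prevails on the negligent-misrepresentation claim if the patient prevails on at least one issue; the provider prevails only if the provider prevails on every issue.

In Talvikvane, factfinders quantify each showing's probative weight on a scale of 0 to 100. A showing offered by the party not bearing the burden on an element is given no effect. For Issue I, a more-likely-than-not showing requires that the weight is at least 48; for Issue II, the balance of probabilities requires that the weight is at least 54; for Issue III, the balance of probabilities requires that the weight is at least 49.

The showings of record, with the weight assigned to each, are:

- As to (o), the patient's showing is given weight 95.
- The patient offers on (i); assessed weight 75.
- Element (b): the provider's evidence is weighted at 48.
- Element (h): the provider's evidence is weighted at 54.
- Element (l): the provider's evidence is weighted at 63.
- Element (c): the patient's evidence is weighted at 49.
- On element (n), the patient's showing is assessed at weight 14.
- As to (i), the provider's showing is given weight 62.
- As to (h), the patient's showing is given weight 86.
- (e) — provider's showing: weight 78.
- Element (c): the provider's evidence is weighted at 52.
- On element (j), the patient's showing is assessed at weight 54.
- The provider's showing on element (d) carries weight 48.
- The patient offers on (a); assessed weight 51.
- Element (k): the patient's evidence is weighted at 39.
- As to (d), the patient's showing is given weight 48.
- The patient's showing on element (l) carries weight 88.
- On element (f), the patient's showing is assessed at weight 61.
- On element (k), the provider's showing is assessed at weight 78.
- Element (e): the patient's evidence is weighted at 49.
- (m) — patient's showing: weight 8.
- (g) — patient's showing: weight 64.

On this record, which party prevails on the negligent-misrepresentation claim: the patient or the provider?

patient

— Issue I —
Stage I.1 — burden on patient; standard: a more-likely-than-not showing (weight is at least 48).
    (a): 51 ≥ 48 [met]
  Stage I.1 is satisfied; the onus moves to the provider.
Stage I.2 — burden on provider; standard: a more-likely-than-not showing (weight is at least 48).
    (b): 48 ≥ 48 [met]
    (c): 52 (patient's 49 disregarded) ≥ 48 [met]
  Stage I.2 carried; the burden shifts to the patient.
Stage I.3 — burden on patient; standard: a more-likely-than-not showing (weight is at least 48).
    (d): 48 (provider's 48 disregarded) ≥ 48 [met]
    (e): 49 (provider's 78 disregarded) ≥ 48 [met]
  All elements met at the final stage.
With every stage satisfied, the patient prevails on this issue.
— Issue II —
Stage II.1 — burden on patient; standard: the balance of probabilities (weight is at least 54).
    (f): 61 ≥ 54 [met]
    (g): 64 ≥ 54 [met]
  Stage II.1 carried; the burden shifts to the provider.
Stage II.2 — burden on provider; standard: the balance of probabilities (weight is at least 54).
    (h): 54 (patient's 86 disregarded) ≥ 54 [met]
    (i): 62 (patient's 75 disregarded) ≥ 54 [met]
  All elements met at the final stage.
Every stage carried; the provider prevails on this issue.
— Issue III —
Stage III.1 — burden on patient; standard: the balance of probabilities (weight is at least 49).
    (j): 54 ≥ 49 [met]
    (k): 39 (provider's 78 disregarded) < 49 [not met]
  Stage III.1 not carried; the patient fails its burden.
So the provider prevails on this issue.
Per-issue: Issue I → patient; Issue II → provider; Issue III → provider. The patient must prevail on at least one issue; overall, the patient prevails.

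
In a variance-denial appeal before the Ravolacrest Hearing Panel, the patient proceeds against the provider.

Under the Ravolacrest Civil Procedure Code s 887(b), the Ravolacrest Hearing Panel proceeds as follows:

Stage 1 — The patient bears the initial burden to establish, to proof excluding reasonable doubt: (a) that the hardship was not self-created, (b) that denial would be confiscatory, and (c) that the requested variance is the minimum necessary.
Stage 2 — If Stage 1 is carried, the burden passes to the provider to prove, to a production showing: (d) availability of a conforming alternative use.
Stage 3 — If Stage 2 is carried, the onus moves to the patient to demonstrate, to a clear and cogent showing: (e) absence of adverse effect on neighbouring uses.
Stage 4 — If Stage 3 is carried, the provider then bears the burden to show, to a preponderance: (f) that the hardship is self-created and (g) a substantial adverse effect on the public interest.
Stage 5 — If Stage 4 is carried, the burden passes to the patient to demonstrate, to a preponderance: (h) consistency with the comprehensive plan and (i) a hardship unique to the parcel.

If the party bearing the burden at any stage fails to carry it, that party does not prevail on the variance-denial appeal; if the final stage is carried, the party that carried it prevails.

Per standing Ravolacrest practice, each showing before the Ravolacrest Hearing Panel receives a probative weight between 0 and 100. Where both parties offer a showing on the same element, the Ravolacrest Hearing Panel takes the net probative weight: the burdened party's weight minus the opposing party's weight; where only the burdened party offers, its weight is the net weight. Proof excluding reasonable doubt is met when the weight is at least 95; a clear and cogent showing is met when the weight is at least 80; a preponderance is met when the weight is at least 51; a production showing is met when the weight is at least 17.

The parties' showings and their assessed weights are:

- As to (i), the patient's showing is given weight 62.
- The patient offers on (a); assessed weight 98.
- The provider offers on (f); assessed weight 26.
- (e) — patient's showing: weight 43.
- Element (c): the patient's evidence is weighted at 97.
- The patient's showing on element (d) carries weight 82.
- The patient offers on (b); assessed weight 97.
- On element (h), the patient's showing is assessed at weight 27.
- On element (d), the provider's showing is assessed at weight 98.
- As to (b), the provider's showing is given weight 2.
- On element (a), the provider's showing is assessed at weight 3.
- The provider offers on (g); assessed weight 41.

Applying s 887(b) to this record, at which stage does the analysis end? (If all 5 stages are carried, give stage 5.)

Stage 1 — burden on patient; standard: proof excluding reasonable doubt (weight is at least 95).
    (a): 98 − 3 = 95 ≥ 95 [met]
    (b): 97 − 2 = 95 ≥ 95 [met]
    (c): 97 ≥ 95 [met]
  The patient carries Stage 1; the provider now bears the burden.
Stage 2 — burden on provider; standard: a production showing (weight is at least 17).
    (d): 98 − 82 = 16 < 17 [not met]
  Not every element is met, so the provider fails to carry Stage 2.
The patient prevails.

stage 2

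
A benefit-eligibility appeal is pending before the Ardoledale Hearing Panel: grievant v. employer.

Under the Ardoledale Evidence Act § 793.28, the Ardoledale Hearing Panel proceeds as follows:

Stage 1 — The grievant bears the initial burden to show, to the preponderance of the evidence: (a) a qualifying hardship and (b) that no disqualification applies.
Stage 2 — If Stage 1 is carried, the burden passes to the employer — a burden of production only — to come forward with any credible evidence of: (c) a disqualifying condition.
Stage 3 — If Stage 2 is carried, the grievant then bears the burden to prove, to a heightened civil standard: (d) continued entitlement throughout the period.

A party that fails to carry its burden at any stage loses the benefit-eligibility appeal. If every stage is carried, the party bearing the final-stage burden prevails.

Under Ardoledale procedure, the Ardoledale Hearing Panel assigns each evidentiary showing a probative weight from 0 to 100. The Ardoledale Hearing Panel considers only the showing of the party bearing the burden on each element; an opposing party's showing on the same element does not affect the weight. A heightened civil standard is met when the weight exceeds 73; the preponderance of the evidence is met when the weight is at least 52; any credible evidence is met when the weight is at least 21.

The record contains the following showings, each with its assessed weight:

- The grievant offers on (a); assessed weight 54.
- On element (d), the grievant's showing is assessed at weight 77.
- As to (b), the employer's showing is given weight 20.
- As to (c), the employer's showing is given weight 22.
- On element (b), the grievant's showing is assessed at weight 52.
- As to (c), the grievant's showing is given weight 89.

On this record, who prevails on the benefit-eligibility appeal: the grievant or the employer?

grievant

Stage 1 (grievant, the preponderance of the evidence, weight is at least 52): (a) 54 ≥ 52 — meets; (b) 52 (employer's 20 disregarded) ≥ 52 — meets.
  The grievant carries Stage 1; the employer now bears the burden.
Stage 2 (employer, any credible evidence, weight is at least 21): (c) 22 (grievant's 89 disregarded) ≥ 21 — meets.
  All elements met. The burden passes to the grievant.
Stage 3 (grievant, a heightened civil standard, weight exceeds 73): (d) 77 > 73 — meets.
  Stage 3 carried; the final stage is satisfied.
Every stage carried; the grievant prevails.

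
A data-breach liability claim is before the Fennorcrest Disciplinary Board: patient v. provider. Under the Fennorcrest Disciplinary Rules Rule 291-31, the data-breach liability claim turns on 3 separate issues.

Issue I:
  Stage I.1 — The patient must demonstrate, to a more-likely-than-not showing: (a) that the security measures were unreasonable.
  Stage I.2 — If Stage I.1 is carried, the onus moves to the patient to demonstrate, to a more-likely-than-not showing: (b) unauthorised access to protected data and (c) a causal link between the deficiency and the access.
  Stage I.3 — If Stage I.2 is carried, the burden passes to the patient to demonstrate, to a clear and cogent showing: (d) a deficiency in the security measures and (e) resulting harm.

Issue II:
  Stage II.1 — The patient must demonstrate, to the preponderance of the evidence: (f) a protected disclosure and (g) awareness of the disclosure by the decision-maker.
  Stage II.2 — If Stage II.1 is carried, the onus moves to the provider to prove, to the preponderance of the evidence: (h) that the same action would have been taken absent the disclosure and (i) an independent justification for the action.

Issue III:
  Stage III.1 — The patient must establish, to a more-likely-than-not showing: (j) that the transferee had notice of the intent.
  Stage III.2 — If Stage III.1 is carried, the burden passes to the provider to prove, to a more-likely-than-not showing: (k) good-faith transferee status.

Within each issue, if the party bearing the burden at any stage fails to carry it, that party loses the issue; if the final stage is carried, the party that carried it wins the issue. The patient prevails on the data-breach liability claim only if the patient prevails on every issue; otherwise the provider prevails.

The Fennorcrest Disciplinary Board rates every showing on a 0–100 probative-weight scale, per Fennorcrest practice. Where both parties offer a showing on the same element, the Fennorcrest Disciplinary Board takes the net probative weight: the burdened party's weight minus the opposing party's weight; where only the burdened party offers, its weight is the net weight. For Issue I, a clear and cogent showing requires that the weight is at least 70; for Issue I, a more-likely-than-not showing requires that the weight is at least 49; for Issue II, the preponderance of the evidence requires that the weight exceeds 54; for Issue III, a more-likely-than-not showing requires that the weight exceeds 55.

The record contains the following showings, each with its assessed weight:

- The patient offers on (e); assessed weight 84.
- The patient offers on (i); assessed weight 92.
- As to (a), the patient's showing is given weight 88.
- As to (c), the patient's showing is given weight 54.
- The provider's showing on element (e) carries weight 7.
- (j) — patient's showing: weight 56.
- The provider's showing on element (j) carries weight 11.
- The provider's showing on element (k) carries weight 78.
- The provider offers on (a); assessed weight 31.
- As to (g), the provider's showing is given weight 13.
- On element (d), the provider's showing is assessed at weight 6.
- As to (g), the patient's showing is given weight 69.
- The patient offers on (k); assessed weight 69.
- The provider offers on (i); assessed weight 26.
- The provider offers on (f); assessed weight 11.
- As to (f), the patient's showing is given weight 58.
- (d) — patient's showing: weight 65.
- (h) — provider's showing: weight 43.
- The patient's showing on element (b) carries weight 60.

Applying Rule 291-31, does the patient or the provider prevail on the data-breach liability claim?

provider

— Issue I —
Stage I.1 (patient, a more-likely-than-not showing, weight is at least 49): (a) net 88−31=57 ≥ 49 — meets.
  Stage I.1 carried; the burden remains with the patient.
Stage I.2 (patient, a more-likely-than-not showing, weight is at least 49): (b) 60 ≥ 49 — meets; (c) 54 ≥ 49 — meets.
  Stage I.2 carried; the burden remains with the patient.
Stage I.3 (patient, a clear and cogent showing, weight is at least 70): (d) net 65−6=59 < 70 — fails; (e) net 84−7=77 ≥ 70 — meets.
  The patient does not carry Stage I.3.
The provider prevails on this issue.
— Issue II —
Stage II.1 — burden on patient; standard: the preponderance of the evidence (weight exceeds 54).
    (f): 58 − 11 = 47 ≤ 54 [not met]
    (g): 69 − 13 = 56 > 54 [met]
  Not every element is met, so the patient fails to carry Stage II.1.
The provider prevails on this issue.
— Issue III —
At Stage III.1 the patient must meet a more-likely-than-not showing (weight exceeds 55): on (j) the weight is 56 less the opposing 11 gives net 45, which does not exceed 55, so (j) does not meet the standard.
  Not every element is met, so the patient fails to carry Stage III.1.
The analysis ends at Stage III.1; the provider prevails on this issue.
Per-issue: Issue I → provider; Issue II → provider; Issue III → provider. The patient must prevail on every issue; overall, the provider prevails.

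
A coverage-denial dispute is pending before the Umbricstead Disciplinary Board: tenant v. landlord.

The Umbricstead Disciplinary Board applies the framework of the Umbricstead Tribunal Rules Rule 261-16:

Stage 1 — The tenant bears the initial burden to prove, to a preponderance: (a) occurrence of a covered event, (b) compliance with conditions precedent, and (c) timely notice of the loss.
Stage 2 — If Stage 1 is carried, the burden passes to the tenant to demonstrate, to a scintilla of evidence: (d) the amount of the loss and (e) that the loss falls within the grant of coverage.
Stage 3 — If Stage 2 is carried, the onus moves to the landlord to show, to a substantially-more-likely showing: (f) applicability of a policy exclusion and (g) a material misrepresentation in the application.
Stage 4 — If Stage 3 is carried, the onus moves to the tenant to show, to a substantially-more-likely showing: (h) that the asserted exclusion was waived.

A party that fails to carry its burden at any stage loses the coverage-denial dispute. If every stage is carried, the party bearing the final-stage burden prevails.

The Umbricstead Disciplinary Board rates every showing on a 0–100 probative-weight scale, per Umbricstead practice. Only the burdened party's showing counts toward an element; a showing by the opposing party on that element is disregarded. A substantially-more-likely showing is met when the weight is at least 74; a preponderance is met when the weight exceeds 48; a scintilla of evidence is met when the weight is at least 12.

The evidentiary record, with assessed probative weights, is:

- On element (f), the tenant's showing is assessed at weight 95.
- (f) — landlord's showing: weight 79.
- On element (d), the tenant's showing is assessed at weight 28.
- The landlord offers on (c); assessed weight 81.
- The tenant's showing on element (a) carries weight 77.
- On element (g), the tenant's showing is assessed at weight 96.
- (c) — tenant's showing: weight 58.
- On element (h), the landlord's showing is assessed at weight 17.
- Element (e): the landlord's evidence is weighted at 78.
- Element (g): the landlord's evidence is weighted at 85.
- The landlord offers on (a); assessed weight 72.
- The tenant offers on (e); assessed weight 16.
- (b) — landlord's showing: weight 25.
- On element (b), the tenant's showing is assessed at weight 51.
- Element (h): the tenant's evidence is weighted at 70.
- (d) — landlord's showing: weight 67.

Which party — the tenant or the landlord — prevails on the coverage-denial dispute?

landlord

Stage 1 (tenant, a preponderance, weight exceeds 48): (a) 77 (landlord's 72 disregarded) > 48 — meets; (b) 51 (landlord's 25 disregarded) > 48 — meets; (c) 58 (landlord's 81 disregarded) > 48 — meets.
  All elements met. The tenant retains the burden for Stage 2.
Stage 2 (tenant, a scintilla of evidence, weight is at least 12): (d) 28 (landlord's 67 disregarded) ≥ 12 — meets; (e) 16 (landlord's 78 disregarded) ≥ 12 — meets.
  All elements met. The burden passes to the landlord.
Stage 3 (landlord, a substantially-more-likely showing, weight is at least 74): (f) 79 (tenant's 95 disregarded) ≥ 74 — meets; (g) 85 (tenant's 96 disregarded) ≥ 74 — meets.
  Stage 3 is satisfied; the onus moves to the tenant.
Stage 4 (tenant, a substantially-more-likely showing, weight is at least 74): (h) 70 (landlord's 17 disregarded) < 74 — fails.
  Not every element is met, so the tenant fails to carry Stage 4.
The landlord prevails.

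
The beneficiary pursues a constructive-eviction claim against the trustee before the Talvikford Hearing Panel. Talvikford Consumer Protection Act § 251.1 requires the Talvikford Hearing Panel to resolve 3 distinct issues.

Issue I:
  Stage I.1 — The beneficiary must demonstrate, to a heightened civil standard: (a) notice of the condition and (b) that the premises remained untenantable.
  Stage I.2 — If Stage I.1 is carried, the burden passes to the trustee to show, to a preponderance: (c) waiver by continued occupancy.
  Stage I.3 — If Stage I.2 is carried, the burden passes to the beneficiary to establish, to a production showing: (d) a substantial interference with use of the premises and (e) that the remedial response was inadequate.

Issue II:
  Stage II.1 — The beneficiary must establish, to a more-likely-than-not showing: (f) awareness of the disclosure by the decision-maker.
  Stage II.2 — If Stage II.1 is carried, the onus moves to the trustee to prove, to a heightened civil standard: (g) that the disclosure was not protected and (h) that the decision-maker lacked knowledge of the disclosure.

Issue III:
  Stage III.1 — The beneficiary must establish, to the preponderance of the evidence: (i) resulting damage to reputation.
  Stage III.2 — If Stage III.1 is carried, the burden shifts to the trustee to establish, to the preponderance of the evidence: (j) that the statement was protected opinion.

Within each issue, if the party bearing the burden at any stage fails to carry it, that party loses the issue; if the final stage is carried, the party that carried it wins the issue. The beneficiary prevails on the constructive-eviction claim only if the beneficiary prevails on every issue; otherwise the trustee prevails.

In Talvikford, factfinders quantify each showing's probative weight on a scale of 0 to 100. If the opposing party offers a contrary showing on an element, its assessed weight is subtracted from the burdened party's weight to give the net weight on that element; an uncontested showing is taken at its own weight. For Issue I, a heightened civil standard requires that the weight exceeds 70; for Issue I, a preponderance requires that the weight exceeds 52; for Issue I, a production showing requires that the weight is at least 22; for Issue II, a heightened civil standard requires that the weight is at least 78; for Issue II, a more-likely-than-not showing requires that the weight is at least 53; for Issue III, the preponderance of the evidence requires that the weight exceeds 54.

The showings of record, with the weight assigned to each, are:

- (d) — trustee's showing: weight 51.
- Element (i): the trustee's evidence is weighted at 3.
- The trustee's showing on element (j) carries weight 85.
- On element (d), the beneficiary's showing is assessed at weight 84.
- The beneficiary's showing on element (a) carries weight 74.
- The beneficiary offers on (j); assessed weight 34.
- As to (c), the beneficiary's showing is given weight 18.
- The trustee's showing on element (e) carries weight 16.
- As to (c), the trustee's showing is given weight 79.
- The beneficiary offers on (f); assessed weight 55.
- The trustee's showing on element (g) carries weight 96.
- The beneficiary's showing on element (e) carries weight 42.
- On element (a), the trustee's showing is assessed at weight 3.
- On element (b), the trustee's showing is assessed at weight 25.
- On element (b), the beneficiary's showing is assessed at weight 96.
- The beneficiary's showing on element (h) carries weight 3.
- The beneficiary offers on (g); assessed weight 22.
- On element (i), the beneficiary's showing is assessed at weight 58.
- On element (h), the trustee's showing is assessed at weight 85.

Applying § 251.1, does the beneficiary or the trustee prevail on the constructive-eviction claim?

— Issue I —
Stage I.1 — burden on beneficiary; standard: a heightened civil standard (weight exceeds 70).
    (a): 74 − 3 = 71 > 70 [met]
    (b): 96 − 25 = 71 > 70 [met]
  The beneficiary carries Stage I.1; the trustee now bears the burden.
Stage I.2 — burden on trustee; standard: a preponderance (weight exceeds 52).
    (c): 79 − 18 = 61 > 52 [met]
  All elements met. The burden passes to the beneficiary.
Stage I.3 — burden on beneficiary; standard: a production showing (weight is at least 22).
    (d): 84 − 51 = 33 ≥ 22 [met]
    (e): 42 − 16 = 26 ≥ 22 [met]
  The beneficiary carries the last stage.
Every stage carried; the beneficiary prevails on this issue.
— Issue II —
Stage II.1 (beneficiary, a more-likely-than-not showing, weight is at least 53): (f) 55 ≥ 53 — meets.
  Stage II.1 is satisfied; the onus moves to the trustee.
Stage II.2 (trustee, a heightened civil standard, weight is at least 78): (g) net 96−22=74 < 78 — fails; (h) net 85−3=82 ≥ 78 — meets.
  The trustee does not carry Stage II.2.
So the beneficiary prevails on this issue.
— Issue III —
Stage III.1 (beneficiary, the preponderance of the evidence, weight exceeds 54): (i) net 58−3=55 > 54 — meets.
  All elements met. The burden passes to the trustee.
Stage III.2 (trustee, the preponderance of the evidence, weight exceeds 54): (j) net 85−34=51 ≤ 54 — fails.
  Not every element is met, so the trustee fails to carry Stage III.2.
The beneficiary prevails on this issue.
Per-issue: Issue I → beneficiary; Issue II → beneficiary; Issue III → beneficiary. The beneficiary must prevail on every issue; overall, the beneficiary prevails.

beneficiary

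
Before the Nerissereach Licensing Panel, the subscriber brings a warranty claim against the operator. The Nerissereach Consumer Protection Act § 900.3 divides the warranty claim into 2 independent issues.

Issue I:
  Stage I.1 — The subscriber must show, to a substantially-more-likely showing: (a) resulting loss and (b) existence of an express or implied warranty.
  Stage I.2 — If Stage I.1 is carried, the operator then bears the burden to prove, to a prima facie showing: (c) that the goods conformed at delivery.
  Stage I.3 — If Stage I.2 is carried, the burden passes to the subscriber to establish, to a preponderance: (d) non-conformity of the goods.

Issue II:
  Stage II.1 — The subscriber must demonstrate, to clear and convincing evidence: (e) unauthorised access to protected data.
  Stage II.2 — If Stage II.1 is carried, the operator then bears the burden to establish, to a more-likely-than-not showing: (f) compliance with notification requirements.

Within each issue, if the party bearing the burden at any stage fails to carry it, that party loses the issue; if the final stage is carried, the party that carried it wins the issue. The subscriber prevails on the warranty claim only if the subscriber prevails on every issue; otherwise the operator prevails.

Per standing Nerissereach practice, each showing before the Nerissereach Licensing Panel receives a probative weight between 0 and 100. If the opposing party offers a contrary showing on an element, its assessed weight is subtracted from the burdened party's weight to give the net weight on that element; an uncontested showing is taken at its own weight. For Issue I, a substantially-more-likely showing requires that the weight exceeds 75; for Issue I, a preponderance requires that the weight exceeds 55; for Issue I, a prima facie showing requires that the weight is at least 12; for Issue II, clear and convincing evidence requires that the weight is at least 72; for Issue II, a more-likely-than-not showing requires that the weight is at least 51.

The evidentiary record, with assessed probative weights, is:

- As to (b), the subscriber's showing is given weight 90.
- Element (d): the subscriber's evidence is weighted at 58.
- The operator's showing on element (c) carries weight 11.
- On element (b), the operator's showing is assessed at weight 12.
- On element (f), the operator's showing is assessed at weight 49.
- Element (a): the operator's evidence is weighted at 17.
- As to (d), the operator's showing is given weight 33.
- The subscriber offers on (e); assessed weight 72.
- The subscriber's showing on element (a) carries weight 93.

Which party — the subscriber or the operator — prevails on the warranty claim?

subscriber

— Issue I —
Stage I.1 (subscriber, a substantially-more-likely showing, weight exceeds 75): (a) net 93−17=76 > 75 — meets; (b) net 90−12=78 > 75 — meets.
  The subscriber carries Stage I.1; the operator now bears the burden.
Stage I.2 (operator, a prima facie showing, weight is at least 12): (c) 11 < 12 — fails.
  Not every element is met, so the operator fails to carry Stage I.2.
The subscriber prevails on this issue.
— Issue II —
Stage II.1 — burden on subscriber; standard: clear and convincing evidence (weight is at least 72).
    (e): 72 ≥ 72 [met]
  Stage II.1 is satisfied; the onus moves to the operator.
Stage II.2 — burden on operator; standard: a more-likely-than-not showing (weight is at least 51).
    (f): 49 < 51 [not met]
  Not every element is met, so the operator fails to carry Stage II.2.
The analysis ends at Stage II.2; the subscriber prevails on this issue.
Per-issue: Issue I → subscriber; Issue II → subscriber. The subscriber must prevail on every issue; overall, the subscriber prevails.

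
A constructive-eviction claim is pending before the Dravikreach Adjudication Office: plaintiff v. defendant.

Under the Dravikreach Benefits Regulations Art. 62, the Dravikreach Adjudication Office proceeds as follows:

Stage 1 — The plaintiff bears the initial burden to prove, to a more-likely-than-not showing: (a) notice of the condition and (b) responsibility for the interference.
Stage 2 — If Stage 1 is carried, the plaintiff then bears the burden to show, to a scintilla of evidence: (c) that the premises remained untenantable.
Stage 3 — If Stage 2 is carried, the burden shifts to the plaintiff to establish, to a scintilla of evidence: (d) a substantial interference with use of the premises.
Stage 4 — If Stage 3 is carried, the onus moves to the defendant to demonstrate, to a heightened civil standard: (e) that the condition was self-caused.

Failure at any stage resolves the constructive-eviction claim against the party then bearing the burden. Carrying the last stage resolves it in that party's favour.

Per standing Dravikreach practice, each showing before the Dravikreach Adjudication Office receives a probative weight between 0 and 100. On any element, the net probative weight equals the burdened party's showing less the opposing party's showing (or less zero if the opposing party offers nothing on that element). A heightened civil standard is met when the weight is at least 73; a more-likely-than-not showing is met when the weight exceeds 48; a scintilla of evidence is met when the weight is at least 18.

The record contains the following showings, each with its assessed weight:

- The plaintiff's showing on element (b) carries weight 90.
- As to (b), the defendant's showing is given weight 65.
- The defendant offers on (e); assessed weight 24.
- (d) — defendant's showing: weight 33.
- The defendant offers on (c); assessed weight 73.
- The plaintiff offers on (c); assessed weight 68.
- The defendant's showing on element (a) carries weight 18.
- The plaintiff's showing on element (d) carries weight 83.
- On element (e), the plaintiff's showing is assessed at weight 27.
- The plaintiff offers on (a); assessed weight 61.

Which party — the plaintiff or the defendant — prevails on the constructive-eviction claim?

Stage 1 (plaintiff, a more-likely-than-not showing, weight exceeds 48): (a) net 61−18=43 ≤ 48 — fails; (b) net 90−65=25 ≤ 48 — fails.
  The plaintiff does not carry Stage 1.
So the defendant prevails.

defendant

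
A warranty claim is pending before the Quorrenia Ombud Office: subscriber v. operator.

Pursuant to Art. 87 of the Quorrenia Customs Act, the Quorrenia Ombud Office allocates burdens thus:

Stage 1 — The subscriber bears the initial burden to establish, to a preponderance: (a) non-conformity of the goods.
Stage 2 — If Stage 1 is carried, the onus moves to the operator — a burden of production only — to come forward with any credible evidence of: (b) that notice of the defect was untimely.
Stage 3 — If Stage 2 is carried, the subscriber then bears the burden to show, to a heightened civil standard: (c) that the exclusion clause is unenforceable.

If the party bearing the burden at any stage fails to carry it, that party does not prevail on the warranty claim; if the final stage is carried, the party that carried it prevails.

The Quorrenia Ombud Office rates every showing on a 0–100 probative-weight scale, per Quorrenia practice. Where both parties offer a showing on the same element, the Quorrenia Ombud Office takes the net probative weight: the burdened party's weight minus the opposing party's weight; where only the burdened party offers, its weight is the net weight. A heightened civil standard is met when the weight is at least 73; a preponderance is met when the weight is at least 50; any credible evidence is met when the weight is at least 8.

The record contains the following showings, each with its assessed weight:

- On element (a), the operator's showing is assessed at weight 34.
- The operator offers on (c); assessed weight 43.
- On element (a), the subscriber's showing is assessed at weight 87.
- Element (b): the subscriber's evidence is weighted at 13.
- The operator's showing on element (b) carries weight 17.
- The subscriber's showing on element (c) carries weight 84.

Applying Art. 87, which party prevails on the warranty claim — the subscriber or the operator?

subscriber

At Stage 1 the subscriber must meet a preponderance (weight is at least 50): on (a) the weight is 87 less the opposing 34 gives net 53, which does reach 50, so (a) meets the standard.
  All elements met. The burden passes to the operator.
At Stage 2 the operator must meet any credible evidence (weight is at least 8): on (b) the weight is 17 less the opposing 13 gives net 4, < 8, so (b) does not meet the standard.
  Not every element is met, so the operator fails to carry Stage 2.
The subscriber prevails.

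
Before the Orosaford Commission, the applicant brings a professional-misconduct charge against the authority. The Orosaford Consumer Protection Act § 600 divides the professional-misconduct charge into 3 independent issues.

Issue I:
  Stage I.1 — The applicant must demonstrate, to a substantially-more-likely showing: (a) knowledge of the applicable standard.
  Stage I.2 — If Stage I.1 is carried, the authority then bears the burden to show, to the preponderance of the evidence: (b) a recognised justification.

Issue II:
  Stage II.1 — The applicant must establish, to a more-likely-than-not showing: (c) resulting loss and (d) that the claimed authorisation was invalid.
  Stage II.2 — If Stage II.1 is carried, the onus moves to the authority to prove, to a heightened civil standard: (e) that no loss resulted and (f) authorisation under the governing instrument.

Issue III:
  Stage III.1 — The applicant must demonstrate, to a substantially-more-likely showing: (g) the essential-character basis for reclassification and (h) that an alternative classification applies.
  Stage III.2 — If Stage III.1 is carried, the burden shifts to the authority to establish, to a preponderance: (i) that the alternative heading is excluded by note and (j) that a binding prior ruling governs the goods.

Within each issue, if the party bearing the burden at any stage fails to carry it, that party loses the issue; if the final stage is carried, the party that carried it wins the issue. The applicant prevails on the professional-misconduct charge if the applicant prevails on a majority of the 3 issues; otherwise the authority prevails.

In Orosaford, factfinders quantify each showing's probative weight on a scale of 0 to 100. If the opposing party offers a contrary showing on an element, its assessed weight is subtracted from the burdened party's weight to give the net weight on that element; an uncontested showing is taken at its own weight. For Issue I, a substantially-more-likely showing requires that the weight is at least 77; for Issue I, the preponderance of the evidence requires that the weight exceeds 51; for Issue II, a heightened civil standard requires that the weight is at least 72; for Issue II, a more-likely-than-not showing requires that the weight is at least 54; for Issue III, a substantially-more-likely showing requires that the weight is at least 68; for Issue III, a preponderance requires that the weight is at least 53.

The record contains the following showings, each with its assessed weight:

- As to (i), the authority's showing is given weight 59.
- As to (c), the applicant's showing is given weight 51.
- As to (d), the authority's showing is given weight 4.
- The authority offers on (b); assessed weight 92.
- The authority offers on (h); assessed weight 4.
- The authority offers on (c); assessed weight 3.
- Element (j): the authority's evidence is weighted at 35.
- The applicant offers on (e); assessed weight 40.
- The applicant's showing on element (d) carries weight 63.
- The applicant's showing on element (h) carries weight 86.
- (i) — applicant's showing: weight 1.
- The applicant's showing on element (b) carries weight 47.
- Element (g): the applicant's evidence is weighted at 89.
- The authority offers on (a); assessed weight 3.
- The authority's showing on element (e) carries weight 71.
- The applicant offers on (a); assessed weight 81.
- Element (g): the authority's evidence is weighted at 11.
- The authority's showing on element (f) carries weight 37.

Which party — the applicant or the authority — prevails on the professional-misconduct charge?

— Issue I —
Stage I.1 — burden on applicant; standard: a substantially-more-likely showing (weight is at least 77).
    (a): 81 − 3 = 78 ≥ 77 [met]
  The applicant carries Stage I.1; the authority now bears the burden.
Stage I.2 — burden on authority; standard: the preponderance of the evidence (weight exceeds 51).
    (b): 92 − 47 = 45 ≤ 51 [not met]
  The authority does not carry Stage I.2.
The applicant prevails on this issue.
— Issue II —
Stage II.1 — burden on applicant; standard: a more-likely-than-not showing (weight is at least 54).
    (c): 51 − 3 = 48 < 54 [not met]
    (d): 63 − 4 = 59 ≥ 54 [met]
  Not every element is met, so the applicant fails to carry Stage II.1.
The authority prevails on this issue.
— Issue III —
At Stage III.1 the applicant must meet a substantially-more-likely showing (weight is at least 68): on (g) the weight is 89 less the opposing 11 gives net 78, ≥ 68, so (g) meets the standard; on (h) the weight is 86 less the opposing 4 gives net 82, which does reach 68, so (h) meets the standard.
  Stage III.1 is satisfied; the onus moves to the authority.
At Stage III.2 the authority must meet a preponderance (weight is at least 53): on (i) the weight is 59 less the opposing 1 gives net 58, which does reach 53, so (i) meets the standard; on (j) the weight is 35, < 53, so (j) does not meet the standard.
  The authority does not carry Stage III.2.
The applicant prevails on this issue.
Per-issue: Issue I → applicant; Issue II → authority; Issue III → applicant. The applicant must prevail on a majority of issues; overall, the applicant prevails.

applicant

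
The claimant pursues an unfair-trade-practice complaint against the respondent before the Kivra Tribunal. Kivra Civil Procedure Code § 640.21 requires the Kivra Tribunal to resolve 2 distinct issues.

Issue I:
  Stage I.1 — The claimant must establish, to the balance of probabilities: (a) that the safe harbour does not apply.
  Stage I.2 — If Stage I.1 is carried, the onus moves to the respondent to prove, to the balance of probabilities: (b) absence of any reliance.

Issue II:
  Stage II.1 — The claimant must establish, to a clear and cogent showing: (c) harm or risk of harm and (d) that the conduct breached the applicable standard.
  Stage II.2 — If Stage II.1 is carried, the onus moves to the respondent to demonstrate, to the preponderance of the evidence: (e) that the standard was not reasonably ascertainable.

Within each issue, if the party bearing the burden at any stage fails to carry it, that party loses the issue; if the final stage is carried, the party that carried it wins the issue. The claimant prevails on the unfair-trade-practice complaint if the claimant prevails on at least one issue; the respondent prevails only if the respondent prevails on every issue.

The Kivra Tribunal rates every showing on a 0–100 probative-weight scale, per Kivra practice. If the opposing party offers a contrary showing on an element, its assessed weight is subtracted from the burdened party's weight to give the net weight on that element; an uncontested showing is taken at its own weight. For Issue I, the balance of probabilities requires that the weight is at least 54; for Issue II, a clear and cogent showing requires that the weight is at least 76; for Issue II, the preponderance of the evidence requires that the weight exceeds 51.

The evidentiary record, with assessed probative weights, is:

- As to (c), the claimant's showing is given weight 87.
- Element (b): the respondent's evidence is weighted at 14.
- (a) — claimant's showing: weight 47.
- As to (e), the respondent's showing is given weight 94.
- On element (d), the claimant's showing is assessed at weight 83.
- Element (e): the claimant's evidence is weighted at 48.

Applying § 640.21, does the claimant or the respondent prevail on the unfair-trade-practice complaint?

— Issue I —
At Stage I.1 the claimant must meet the balance of probabilities (weight is at least 54): on (a) the weight is 47, which does not reach 54, so (a) does not meet the standard.
  Not every element is met, so the claimant fails to carry Stage I.1.
The analysis ends at Stage I.1; the respondent prevails on this issue.
— Issue II —
Stage II.1 — burden on claimant; standard: a clear and cogent showing (weight is at least 76).
    (c): 87 ≥ 76 [met]
    (d): 83 ≥ 76 [met]
  Stage II.1 carried; the burden shifts to the respondent.
Stage II.2 — burden on respondent; standard: the preponderance of the evidence (weight exceeds 51).
    (e): 94 − 48 = 46 ≤ 51 [not met]
  The respondent does not carry Stage II.2.
The claimant prevails on this issue.
Per-issue: Issue I → respondent; Issue II → claimant. The claimant must prevail on at least one issue; overall, the claimant prevails.

claimant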